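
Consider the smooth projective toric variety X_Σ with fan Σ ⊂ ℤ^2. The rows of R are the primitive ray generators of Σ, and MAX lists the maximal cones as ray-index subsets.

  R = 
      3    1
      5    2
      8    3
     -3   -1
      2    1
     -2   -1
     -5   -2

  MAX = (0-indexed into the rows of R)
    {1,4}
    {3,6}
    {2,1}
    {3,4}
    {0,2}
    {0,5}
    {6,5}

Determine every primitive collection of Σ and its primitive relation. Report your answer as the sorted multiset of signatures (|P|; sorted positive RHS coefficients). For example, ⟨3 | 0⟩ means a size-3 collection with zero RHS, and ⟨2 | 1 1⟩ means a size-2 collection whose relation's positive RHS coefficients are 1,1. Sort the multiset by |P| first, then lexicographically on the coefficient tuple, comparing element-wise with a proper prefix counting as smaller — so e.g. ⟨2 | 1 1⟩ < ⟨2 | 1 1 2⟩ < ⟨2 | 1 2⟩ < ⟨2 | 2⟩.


14 minimal non-faces of Δ(Σ) (on 7 rays):

  P={0,3}:  v_{0} + v_{3} = 0 ; sig = ⟨2 | 0⟩
  P={1,6}:  v_{1} + v_{6} = 0 ; sig = ⟨2 | 0⟩
  P={4,5}:  v_{4} + v_{5} = 0 ; sig = ⟨2 | 0⟩
  P={0,1}:  v_{0} + v_{1} = v_{2} ; sig = ⟨2 | 1⟩
  P={0,4}:  v_{0} + v_{4} = v_{1} ; sig = ⟨2 | 1⟩
  P={0,6}:  v_{0} + v_{6} = v_{5} ; sig = ⟨2 | 1⟩
  P={1,3}:  v_{1} + v_{3} = v_{4} ; sig = ⟨2 | 1⟩
  P={1,5}:  v_{1} + v_{5} = v_{0} ; sig = ⟨2 | 1⟩
  P={2,3}:  v_{2} + v_{3} = v_{1} ; sig = ⟨2 | 1⟩
  P={2,6}:  v_{2} + v_{6} = v_{0} ; sig = ⟨2 | 1⟩
  P={3,5}:  v_{3} + v_{5} = v_{6} ; sig = ⟨2 | 1⟩
  P={4,6}:  v_{4} + v_{6} = v_{3} ; sig = ⟨2 | 1⟩
  P={2,4}:  v_{2} + v_{4} = 2·v_{1} ; sig = ⟨2 | 2⟩
  P={2,5}:  v_{2} + v_{5} = 2·v_{0} ; sig = ⟨2 | 2⟩

Signatures (|P|; sorted positive RHS coefficients), sorted:
    |P|=2: 14 collections, coeffs (), (), (), (1), (1), (1), (1), (1), (1), (1), (1), (1), (2), (2)


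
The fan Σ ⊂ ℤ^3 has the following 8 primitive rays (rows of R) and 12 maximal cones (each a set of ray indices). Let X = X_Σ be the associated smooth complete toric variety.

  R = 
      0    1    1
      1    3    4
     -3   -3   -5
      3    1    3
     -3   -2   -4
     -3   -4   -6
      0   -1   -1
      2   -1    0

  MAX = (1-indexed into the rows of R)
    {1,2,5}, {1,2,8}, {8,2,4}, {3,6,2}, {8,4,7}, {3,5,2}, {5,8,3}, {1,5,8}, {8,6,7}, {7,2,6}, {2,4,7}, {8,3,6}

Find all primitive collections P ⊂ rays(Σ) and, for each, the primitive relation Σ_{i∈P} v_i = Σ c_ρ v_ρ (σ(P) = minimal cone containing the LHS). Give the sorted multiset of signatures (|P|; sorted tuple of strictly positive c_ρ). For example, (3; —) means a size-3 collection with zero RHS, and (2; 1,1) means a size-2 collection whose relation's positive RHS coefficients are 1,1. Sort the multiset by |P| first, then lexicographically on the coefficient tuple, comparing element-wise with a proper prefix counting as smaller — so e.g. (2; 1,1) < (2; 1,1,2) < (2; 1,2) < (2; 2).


Primitive collections (14):

  P={1,7}:  v_{1} + v_{7} = 0  so sig = (2; —)
  P={1,3}:  v_{1} + v_{3} = v_{5}  so sig = (2; 1)
  P={1,6}:  v_{1} + v_{6} = v_{3}  so sig = (2; 1)
  P={3,7}:  v_{3} + v_{7} = v_{6}  so sig = (2; 1)
  P={4,5}:  v_{4} + v_{5} = v_{7}  so sig = (2; 1)
  P={5,7}:  v_{5} + v_{7} = v_{3}  so sig = (2; 1)
  P={1,4}:  v_{1} + v_{4} = v_{2} + v_{8}  so sig = (2; 1,1)
  P={3,4}:  v_{3} + v_{4} = 2·v_{7}  so sig = (2; 2)
  P={5,6}:  v_{5} + v_{6} = 2·v_{3}  so sig = (2; 2)
  P={4,6}:  v_{4} + v_{6} = 3·v_{7}  so sig = (2; 3)
  P={2,5,8}:  v_{2} + v_{5} + v_{8} = 0  so sig = (3; —)
  P={2,3,8}:  v_{2} + v_{3} + v_{8} = v_{7}  so sig = (3; 1)
  P={2,7,8}:  v_{2} + v_{7} + v_{8} = v_{4}  so sig = (3; 1)
  P={2,6,8}:  v_{2} + v_{6} + v_{8} = 2·v_{7}  so sig = (3; 2)

so the primitive-relation signature multiset is
[(2; —), (2; 1), (2; 1), (2; 1), (2; 1), (2; 1), (2; 1,1), (2; 2), (2; 2), (2; 3), (3; —), (3; 1), (3; 1), (3; 2)]


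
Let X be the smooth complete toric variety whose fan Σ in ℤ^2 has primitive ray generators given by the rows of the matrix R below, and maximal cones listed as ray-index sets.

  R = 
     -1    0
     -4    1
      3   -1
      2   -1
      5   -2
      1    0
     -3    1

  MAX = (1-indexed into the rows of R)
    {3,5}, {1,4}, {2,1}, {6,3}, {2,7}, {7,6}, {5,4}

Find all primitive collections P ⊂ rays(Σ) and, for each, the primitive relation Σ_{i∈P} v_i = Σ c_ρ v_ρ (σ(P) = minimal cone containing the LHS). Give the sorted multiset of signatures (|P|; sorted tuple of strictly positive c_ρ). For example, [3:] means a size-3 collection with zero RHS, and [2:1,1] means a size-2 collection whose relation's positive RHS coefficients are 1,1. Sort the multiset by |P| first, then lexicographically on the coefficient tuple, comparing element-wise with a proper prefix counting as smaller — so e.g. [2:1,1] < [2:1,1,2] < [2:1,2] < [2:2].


Minimal non-faces — 14 found among 7 rays, 7 max cones:

  {1,6}:  v_{1} + v_{6} = 0  →  sig = [2:]
  {3,7}:  v_{3} + v_{7} = 0  →  sig = [2:]
  {1,3}:  v_{1} + v_{3} = v_{4}  →  sig = [2:1]
  {1,7}:  v_{1} + v_{7} = v_{2}  →  sig = [2:1]
  {2,3}:  v_{2} + v_{3} = v_{1}  →  sig = [2:1]
  {2,6}:  v_{2} + v_{6} = v_{7}  →  sig = [2:1]
  {3,4}:  v_{3} + v_{4} = v_{5}  →  sig = [2:1]
  {4,6}:  v_{4} + v_{6} = v_{3}  →  sig = [2:1]
  {4,7}:  v_{4} + v_{7} = v_{1}  →  sig = [2:1]
  {5,7}:  v_{5} + v_{7} = v_{4}  →  sig = [2:1]
  {2,5}:  v_{2} + v_{5} = v_{1} + v_{4}  →  sig = [2:1,1]
  {1,5}:  v_{1} + v_{5} = 2·v_{4}  →  sig = [2:2]
  {2,4}:  v_{2} + v_{4} = 2·v_{1}  →  sig = [2:2]
  {5,6}:  v_{5} + v_{6} = 2·v_{3}  →  sig = [2:2]

Hence PRS(X_Σ) =
[[2:], [2:], [2:1], [2:1], [2:1], [2:1], [2:1], [2:1], [2:1], [2:1], [2:1,1], [2:2], [2:2], [2:2]]


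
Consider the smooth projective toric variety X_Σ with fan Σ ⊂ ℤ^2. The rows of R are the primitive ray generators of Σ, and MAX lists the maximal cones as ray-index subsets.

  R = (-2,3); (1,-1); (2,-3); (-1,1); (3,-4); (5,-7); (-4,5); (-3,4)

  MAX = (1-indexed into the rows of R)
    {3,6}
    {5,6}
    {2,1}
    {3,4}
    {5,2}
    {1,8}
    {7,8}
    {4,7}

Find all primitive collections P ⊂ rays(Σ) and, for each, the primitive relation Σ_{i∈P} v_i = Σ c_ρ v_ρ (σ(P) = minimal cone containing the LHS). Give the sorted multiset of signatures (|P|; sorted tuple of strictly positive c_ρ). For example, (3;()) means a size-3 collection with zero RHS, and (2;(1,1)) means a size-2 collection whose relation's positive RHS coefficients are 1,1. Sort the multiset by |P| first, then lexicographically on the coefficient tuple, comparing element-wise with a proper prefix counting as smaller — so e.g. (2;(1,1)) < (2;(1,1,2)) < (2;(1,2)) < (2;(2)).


20 collections generate NE(X_Σ); each relation:

  {1,3}:  v_{1} + v_{3} = 0  ⟹  sig = (2;())
  {2,4}:  v_{2} + v_{4} = 0  ⟹  sig = (2;())
  {5,8}:  v_{5} + v_{8} = 0  ⟹  sig = (2;())
  {1,4}:  v_{1} + v_{4} = v_{8}  ⟹  sig = (2;(1))
  {1,5}:  v_{1} + v_{5} = v_{2}  ⟹  sig = (2;(1))
  {1,6}:  v_{1} + v_{6} = v_{5}  ⟹  sig = (2;(1))
  {2,3}:  v_{2} + v_{3} = v_{5}  ⟹  sig = (2;(1))
  {2,7}:  v_{2} + v_{7} = v_{8}  ⟹  sig = (2;(1))
  {2,8}:  v_{2} + v_{8} = v_{1}  ⟹  sig = (2;(1))
  {3,5}:  v_{3} + v_{5} = v_{6}  ⟹  sig = (2;(1))
  {3,8}:  v_{3} + v_{8} = v_{4}  ⟹  sig = (2;(1))
  {4,5}:  v_{4} + v_{5} = v_{3}  ⟹  sig = (2;(1))
  {4,8}:  v_{4} + v_{8} = v_{7}  ⟹  sig = (2;(1))
  {5,7}:  v_{5} + v_{7} = v_{4}  ⟹  sig = (2;(1))
  {6,8}:  v_{6} + v_{8} = v_{3}  ⟹  sig = (2;(1))
  {6,7}:  v_{6} + v_{7} = v_{3} + v_{4}  ⟹  sig = (2;(1,1))
  {1,7}:  v_{1} + v_{7} = 2·v_{8}  ⟹  sig = (2;(2))
  {2,6}:  v_{2} + v_{6} = 2·v_{5}  ⟹  sig = (2;(2))
  {3,7}:  v_{3} + v_{7} = 2·v_{4}  ⟹  sig = (2;(2))
  {4,6}:  v_{4} + v_{6} = 2·v_{3}  ⟹  sig = (2;(2))

Signatures (|P|; sorted positive RHS coefficients), sorted:
    (2;())
    (2;())
    (2;())
    (2;(1))
    (2;(1))
    (2;(1))
    (2;(1))
    (2;(1))
    (2;(1))
    (2;(1))
    (2;(1))
    (2;(1))
    (2;(1))
    (2;(1))
    (2;(1))
    (2;(1,1))
    (2;(2))
    (2;(2))
    (2;(2))
    (2;(2))


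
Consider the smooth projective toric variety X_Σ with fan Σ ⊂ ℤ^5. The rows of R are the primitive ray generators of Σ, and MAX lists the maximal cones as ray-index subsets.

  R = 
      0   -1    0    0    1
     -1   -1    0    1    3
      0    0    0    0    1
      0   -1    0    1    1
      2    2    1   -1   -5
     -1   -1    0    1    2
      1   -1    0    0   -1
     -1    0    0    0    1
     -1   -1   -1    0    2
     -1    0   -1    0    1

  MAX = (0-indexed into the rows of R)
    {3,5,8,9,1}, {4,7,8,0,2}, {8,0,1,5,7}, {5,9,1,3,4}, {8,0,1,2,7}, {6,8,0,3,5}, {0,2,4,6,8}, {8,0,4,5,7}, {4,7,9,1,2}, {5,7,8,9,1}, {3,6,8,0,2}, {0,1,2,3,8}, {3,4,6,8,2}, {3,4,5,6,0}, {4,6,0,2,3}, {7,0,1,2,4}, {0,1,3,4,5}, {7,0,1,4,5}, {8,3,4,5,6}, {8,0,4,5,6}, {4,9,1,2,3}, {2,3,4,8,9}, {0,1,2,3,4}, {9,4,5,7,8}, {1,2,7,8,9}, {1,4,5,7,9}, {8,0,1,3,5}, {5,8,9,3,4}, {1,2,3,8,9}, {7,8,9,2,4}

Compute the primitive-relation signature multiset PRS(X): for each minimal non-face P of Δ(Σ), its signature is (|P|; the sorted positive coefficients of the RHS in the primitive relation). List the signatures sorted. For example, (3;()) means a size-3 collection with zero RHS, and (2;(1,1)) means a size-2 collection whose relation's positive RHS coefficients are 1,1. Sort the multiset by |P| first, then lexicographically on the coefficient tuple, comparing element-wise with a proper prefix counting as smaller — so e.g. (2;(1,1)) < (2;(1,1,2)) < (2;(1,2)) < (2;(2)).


|primitive collections| = 8. Relations:

  P={0,9}:  v_{0} + v_{9} = v_{8} ; sig = (2;(1))
  P={2,5}:  v_{2} + v_{5} = v_{1} ; sig = (2;(1))
  P={3,7}:  v_{3} + v_{7} = v_{5} ; sig = (2;(1))
  P={1,6}:  v_{1} + v_{6} = v_{0} + v_{3} ; sig = (2;(1,1))
  P={6,7}:  v_{6} + v_{7} = v_{0} + v_{4} + v_{5} + v_{8} ; sig = (2;(1,1,1,1))
  P={6,9}:  v_{6} + v_{9} = v_{3} + v_{4} + 2·v_{8} ; sig = (2;(1,1,2))
  P={1,4,8}:  v_{1} + v_{4} + v_{8} = 0 ; sig = (3;())
  P={0,3,4,8}:  v_{0} + v_{3} + v_{4} + v_{8} = v_{6} ; sig = (4;(1))

Hence PRS(X_Σ) =
{ (2;(1)) ×3,  (2;(1,1)),  (2;(1,1,1,1)),  (2;(1,1,2)),  (3;()),  (4;(1)) }


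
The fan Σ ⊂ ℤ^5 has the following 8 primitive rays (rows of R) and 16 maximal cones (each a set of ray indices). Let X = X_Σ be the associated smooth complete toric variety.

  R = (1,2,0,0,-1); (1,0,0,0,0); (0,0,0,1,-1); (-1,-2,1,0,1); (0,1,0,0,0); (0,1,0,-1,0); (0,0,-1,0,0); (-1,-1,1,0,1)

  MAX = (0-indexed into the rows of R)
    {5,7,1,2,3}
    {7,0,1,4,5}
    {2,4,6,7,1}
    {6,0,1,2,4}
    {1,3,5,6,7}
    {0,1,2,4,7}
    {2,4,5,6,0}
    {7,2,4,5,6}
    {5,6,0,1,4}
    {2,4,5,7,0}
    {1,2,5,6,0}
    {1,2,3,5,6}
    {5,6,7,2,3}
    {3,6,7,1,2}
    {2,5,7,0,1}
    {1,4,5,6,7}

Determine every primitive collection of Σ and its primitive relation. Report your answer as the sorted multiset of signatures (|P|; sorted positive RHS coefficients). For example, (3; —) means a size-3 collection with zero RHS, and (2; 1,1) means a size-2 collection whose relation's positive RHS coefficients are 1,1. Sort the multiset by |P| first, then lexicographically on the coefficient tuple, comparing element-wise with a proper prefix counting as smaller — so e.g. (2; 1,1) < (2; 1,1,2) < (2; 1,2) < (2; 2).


Σ has 5 primitive collections:

  {3,4}:  v_{3} + v_{4} = v_{7} — sig = (2; 1)
  {0,3}:  v_{0} + v_{3} = v_{1} + v_{2} + v_{5} + v_{7} — sig = (2; 1,1,1,1)
  {0,6,7}:  v_{0} + v_{6} + v_{7} = v_{4} — sig = (3; 1)
  {1,2,4,5}:  v_{1} + v_{2} + v_{4} + v_{5} = v_{0} — sig = (4; 1)
  {1,2,5,6,7}:  v_{1} + v_{2} + v_{5} + v_{6} + v_{7} = 0 — sig = (5; —)

Signatures (|P|; sorted positive RHS coefficients), sorted:
[(2; 1), (2; 1,1,1,1), (3; 1), (4; 1), (5; —)]


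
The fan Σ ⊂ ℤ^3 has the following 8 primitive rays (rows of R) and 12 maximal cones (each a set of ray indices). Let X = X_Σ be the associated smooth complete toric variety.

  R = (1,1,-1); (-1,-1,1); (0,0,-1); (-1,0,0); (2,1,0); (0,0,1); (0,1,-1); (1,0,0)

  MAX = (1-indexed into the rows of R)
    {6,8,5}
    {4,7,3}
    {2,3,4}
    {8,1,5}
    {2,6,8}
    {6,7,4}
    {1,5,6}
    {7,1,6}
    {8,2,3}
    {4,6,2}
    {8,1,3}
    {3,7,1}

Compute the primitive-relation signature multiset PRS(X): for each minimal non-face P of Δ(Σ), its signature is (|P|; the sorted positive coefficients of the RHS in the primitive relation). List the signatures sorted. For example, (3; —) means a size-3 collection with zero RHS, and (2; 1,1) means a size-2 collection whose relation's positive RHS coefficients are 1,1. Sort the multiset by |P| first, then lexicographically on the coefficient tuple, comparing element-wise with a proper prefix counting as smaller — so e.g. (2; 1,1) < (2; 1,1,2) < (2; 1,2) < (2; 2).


11 minimal non-faces of Δ(Σ) (on 8 rays):

  P = {1,2}:  v_{1} + v_{2} = 0  ⟹  sig = (2; —)
  P = {3,6}:  v_{3} + v_{6} = 0  ⟹  sig = (2; —)
  P = {4,8}:  v_{4} + v_{8} = 0  ⟹  sig = (2; —)
  P = {1,4}:  v_{1} + v_{4} = v_{7}  ⟹  sig = (2; 1)
  P = {2,7}:  v_{2} + v_{7} = v_{4}  ⟹  sig = (2; 1)
  P = {7,8}:  v_{7} + v_{8} = v_{1}  ⟹  sig = (2; 1)
  P = {2,5}:  v_{2} + v_{5} = v_{6} + v_{8}  ⟹  sig = (2; 1,1)
  P = {3,5}:  v_{3} + v_{5} = v_{1} + v_{8}  ⟹  sig = (2; 1,1)
  P = {4,5}:  v_{4} + v_{5} = v_{1} + v_{6}  ⟹  sig = (2; 1,1)
  P = {5,7}:  v_{5} + v_{7} = 2·v_{1} + v_{6}  ⟹  sig = (2; 1,2)
  P = {1,6,8}:  v_{1} + v_{6} + v_{8} = v_{5}  ⟹  sig = (3; 1)

Sorted signature multiset PRS(X):
[(2; —), (2; —), (2; —), (2; 1), (2; 1), (2; 1), (2; 1,1), (2; 1,1), (2; 1,1), (2; 1,2), (3; 1)]


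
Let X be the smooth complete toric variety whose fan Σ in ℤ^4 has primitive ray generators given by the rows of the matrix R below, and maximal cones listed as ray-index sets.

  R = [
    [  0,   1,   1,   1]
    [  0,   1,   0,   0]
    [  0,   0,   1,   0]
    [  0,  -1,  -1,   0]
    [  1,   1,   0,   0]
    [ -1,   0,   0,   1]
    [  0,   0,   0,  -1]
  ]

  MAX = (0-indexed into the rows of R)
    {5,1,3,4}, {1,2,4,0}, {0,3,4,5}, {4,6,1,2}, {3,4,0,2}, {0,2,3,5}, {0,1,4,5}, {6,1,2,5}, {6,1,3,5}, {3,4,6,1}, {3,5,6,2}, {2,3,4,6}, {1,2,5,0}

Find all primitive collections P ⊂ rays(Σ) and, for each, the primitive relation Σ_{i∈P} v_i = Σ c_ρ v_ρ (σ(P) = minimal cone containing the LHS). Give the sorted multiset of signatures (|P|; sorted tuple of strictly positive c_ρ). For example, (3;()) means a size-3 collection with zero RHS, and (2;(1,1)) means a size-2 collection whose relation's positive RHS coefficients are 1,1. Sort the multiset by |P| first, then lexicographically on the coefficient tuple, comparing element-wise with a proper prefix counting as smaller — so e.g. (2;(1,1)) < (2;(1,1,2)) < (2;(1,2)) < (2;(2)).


Σ has 5 primitive collections:

  P = {0,6}:  v_{0} + v_{6} = v_{1} + v_{2}  ⇒ sig = (2;(1,1))
  P = {1,2,3}:  v_{1} + v_{2} + v_{3} = 0  ⇒ sig = (3;())
  P = {2,4,5}:  v_{2} + v_{4} + v_{5} = v_{0}  ⇒ sig = (3;(1))
  P = {4,5,6}:  v_{4} + v_{5} + v_{6} = v_{1}  ⇒ sig = (3;(1))
  P = {0,1,3}:  v_{0} + v_{1} + v_{3} = v_{4} + v_{5}  ⇒ sig = (3;(1,1))

Hence PRS(X_Σ) =
{ (2;(1,1)),  (3;()),  (3;(1)) ×2,  (3;(1,1)) }


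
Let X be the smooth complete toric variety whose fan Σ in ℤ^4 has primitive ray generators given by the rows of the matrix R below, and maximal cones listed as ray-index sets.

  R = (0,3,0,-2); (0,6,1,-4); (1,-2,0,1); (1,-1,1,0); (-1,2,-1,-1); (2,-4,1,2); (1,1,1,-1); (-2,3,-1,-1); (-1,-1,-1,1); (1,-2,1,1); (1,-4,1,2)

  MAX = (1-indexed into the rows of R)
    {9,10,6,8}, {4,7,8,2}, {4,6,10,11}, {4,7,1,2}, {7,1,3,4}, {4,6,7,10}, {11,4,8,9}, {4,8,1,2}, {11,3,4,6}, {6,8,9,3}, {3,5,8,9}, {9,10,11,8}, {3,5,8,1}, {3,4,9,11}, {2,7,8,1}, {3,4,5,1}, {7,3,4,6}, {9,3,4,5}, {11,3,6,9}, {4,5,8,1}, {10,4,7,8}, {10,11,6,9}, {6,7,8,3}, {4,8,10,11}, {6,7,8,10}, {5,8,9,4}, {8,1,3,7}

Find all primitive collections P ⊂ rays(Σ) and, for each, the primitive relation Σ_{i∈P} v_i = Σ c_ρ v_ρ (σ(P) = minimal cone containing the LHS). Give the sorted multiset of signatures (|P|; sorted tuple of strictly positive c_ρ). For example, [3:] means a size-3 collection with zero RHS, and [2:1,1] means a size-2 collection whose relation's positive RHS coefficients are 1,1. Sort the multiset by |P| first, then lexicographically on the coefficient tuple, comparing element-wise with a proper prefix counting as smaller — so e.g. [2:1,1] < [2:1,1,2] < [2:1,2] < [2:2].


24 minimal non-faces of Δ(Σ) (on 11 rays):

  P={5,10}:  v_{5} + v_{10} = 0  so sig = [2:]
  P={7,9}:  v_{7} + v_{9} = 0  so sig = [2:]
  P={1,9}:  v_{1} + v_{9} = v_{5}  so sig = [2:1]
  P={1,10}:  v_{1} + v_{10} = v_{7}  so sig = [2:1]
  P={1,11}:  v_{1} + v_{11} = v_{4}  so sig = [2:1]
  P={3,10}:  v_{3} + v_{10} = v_{6}  so sig = [2:1]
  P={5,6}:  v_{5} + v_{6} = v_{3}  so sig = [2:1]
  P={5,7}:  v_{5} + v_{7} = v_{1}  so sig = [2:1]
  P={1,6}:  v_{1} + v_{6} = v_{3} + v_{7}  so sig = [2:1,1]
  P={2,3}:  v_{2} + v_{3} = v_{1} + v_{7}  so sig = [2:1,1]
  P={5,11}:  v_{5} + v_{11} = v_{4} + v_{9}  so sig = [2:1,1]
  P={7,11}:  v_{7} + v_{11} = v_{4} + v_{10}  so sig = [2:1,1]
  P={2,9}:  v_{2} + v_{9} = v_{1} + v_{4} + v_{8}  so sig = [2:1,1,1]
  P={2,5}:  v_{2} + v_{5} = 2·v_{1} + v_{4} + v_{8}  so sig = [2:1,1,2]
  P={2,10}:  v_{2} + v_{10} = v_{4} + 2·v_{7} + v_{8}  so sig = [2:1,1,2]
  P={2,11}:  v_{2} + v_{11} = 2·v_{4} + v_{7} + v_{8}  so sig = [2:1,1,2]
  P={2,6}:  v_{2} + v_{6} = 2·v_{7}  so sig = [2:2]
  P={3,4,8}:  v_{3} + v_{4} + v_{8} = 0  so sig = [3:]
  P={4,6,8}:  v_{4} + v_{6} + v_{8} = v_{10}  so sig = [3:1]
  P={4,9,10}:  v_{4} + v_{9} + v_{10} = v_{11}  so sig = [3:1]
  P={3,8,11}:  v_{3} + v_{8} + v_{11} = v_{9} + v_{10}  so sig = [3:1,1]
  P={4,6,9}:  v_{4} + v_{6} + v_{9} = v_{3} + v_{11}  so sig = [3:1,1]
  P={6,8,11}:  v_{6} + v_{8} + v_{11} = v_{9} + 2·v_{10}  so sig = [3:1,2]
  P={1,4,7,8}:  v_{1} + v_{4} + v_{7} + v_{8} = v_{2}  so sig = [4:1]

Hence PRS(X_Σ) =
[[2:], [2:], [2:1], [2:1], [2:1], [2:1], [2:1], [2:1], [2:1,1], [2:1,1], [2:1,1], [2:1,1], [2:1,1,1], [2:1,1,2], [2:1,1,2], [2:1,1,2], [2:2], [3:], [3:1], [3:1], [3:1,1], [3:1,1], [3:1,2], [4:1]]


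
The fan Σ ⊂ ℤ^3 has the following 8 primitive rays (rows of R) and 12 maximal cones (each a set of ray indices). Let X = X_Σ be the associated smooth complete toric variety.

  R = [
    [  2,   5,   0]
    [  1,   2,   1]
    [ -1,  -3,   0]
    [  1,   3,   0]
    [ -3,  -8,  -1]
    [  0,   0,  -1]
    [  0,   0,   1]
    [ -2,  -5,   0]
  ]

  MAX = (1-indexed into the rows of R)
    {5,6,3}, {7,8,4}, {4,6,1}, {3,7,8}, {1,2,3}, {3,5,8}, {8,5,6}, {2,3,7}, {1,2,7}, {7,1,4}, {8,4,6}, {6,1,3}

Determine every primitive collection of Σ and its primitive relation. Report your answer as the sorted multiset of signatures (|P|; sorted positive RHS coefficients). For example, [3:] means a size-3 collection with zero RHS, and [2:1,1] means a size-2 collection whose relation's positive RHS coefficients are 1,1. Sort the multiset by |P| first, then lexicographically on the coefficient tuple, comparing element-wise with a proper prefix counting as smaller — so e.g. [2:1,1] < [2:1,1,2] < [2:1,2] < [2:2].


Δ(Σ) — 8 vertices, 12 min non-faces:

  {1,8}:  v_{1} + v_{8} = 0  so sig = [2:]
  {3,4}:  v_{3} + v_{4} = 0  so sig = [2:]
  {6,7}:  v_{6} + v_{7} = 0  so sig = [2:]
  {1,5}:  v_{1} + v_{5} = v_{3} + v_{6}  so sig = [2:1,1]
  {2,4}:  v_{2} + v_{4} = v_{1} + v_{7}  so sig = [2:1,1]
  {2,6}:  v_{2} + v_{6} = v_{1} + v_{3}  so sig = [2:1,1]
  {2,8}:  v_{2} + v_{8} = v_{3} + v_{7}  so sig = [2:1,1]
  {4,5}:  v_{4} + v_{5} = v_{6} + v_{8}  so sig = [2:1,1]
  {5,7}:  v_{5} + v_{7} = v_{3} + v_{8}  so sig = [2:1,1]
  {2,5}:  v_{2} + v_{5} = 2·v_{3}  so sig = [2:2]
  {1,3,7}:  v_{1} + v_{3} + v_{7} = v_{2}  so sig = [3:1]
  {3,6,8}:  v_{3} + v_{6} + v_{8} = v_{5}  so sig = [3:1]

Signatures (|P|; sorted positive RHS coefficients), sorted:
{ [2:] ×3,  [2:1,1] ×6,  [2:2],  [3:1] ×2 }


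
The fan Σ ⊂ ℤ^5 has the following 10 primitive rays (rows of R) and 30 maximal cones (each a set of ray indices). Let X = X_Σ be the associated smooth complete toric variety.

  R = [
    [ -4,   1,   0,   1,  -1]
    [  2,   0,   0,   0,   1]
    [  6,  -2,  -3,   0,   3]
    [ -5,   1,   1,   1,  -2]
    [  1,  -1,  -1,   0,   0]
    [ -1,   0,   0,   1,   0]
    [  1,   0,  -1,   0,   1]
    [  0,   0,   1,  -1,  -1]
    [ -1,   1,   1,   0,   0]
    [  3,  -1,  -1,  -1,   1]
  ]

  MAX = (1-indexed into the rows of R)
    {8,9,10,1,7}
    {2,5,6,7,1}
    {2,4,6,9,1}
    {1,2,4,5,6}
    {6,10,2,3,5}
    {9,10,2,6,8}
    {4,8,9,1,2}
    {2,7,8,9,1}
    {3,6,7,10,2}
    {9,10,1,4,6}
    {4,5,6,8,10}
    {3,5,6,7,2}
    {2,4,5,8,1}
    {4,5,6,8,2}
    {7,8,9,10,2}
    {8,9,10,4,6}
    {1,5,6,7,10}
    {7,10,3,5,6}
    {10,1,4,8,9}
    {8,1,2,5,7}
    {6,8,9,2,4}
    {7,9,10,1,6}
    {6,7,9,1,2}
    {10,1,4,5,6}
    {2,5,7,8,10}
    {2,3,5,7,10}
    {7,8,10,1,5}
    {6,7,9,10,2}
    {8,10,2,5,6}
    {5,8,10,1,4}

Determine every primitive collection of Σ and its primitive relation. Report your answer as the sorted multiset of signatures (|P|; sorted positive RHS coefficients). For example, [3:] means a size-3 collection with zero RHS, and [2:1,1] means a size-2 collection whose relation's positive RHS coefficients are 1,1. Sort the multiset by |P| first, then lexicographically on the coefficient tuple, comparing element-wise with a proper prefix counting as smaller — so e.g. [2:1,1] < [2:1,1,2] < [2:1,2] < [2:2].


11 minimal non-faces of Δ(Σ) (on 10 rays):

  P = {5,9}:  v_{5} + v_{9} = 0 ; sig = [2:]
  P = {4,7}:  v_{4} + v_{7} = v_{1} ; sig = [2:1]
  P = {3,4}:  v_{3} + v_{4} = v_{5} + v_{6} + v_{7} ; sig = [2:1,1,1]
  P = {3,8}:  v_{3} + v_{8} = v_{2} + v_{5} + v_{10} ; sig = [2:1,1,1]
  P = {3,9}:  v_{3} + v_{9} = v_{2} + v_{6} + v_{7} + v_{10} ; sig = [2:1,1,1,1]
  P = {1,3}:  v_{1} + v_{3} = v_{5} + v_{6} + 2·v_{7} ; sig = [2:1,1,2]
  P = {2,4,10}:  v_{2} + v_{4} + v_{10} = 0 ; sig = [3:]
  P = {6,7,8}:  v_{6} + v_{7} + v_{8} = 0 ; sig = [3:]
  P = {1,2,10}:  v_{1} + v_{2} + v_{10} = v_{7} ; sig = [3:1]
  P = {1,6,8}:  v_{1} + v_{6} + v_{8} = v_{4} ; sig = [3:1]
  P = {2,5,6,7,10}:  v_{2} + v_{5} + v_{6} + v_{7} + v_{10} = v_{3} ; sig = [5:1]

so the primitive-relation signature multiset is
[[2:], [2:1], [2:1,1,1], [2:1,1,1], [2:1,1,1,1], [2:1,1,2], [3:], [3:], [3:1], [3:1], [5:1]]


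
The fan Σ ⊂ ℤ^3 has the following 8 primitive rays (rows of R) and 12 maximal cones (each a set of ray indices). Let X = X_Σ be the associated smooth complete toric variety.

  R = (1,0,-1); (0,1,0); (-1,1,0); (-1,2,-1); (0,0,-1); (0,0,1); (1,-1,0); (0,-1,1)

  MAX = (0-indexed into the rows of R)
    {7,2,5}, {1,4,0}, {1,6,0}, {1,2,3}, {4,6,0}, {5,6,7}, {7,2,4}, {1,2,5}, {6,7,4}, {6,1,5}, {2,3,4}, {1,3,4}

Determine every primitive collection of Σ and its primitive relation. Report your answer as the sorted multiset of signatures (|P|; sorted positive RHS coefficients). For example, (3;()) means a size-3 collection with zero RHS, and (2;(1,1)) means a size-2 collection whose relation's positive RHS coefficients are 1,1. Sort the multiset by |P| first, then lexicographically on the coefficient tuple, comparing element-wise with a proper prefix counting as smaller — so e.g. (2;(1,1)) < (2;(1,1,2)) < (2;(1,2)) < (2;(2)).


Minimal non-faces — 12 found among 8 rays, 12 max cones:

  P={2,6}:  v_{2} + v_{6} = 0  →  sig = (2;())
  P={4,5}:  v_{4} + v_{5} = 0  →  sig = (2;())
  P={0,7}:  v_{0} + v_{7} = v_{6}  →  sig = (2;(1))
  P={1,7}:  v_{1} + v_{7} = v_{5}  →  sig = (2;(1))
  P={3,7}:  v_{3} + v_{7} = v_{2}  →  sig = (2;(1))
  P={0,2}:  v_{0} + v_{2} = v_{1} + v_{4}  →  sig = (2;(1,1))
  P={0,5}:  v_{0} + v_{5} = v_{1} + v_{6}  →  sig = (2;(1,1))
  P={3,5}:  v_{3} + v_{5} = v_{1} + v_{2}  →  sig = (2;(1,1))
  P={3,6}:  v_{3} + v_{6} = v_{1} + v_{4}  →  sig = (2;(1,1))
  P={0,3}:  v_{0} + v_{3} = 2·v_{1} + 2·v_{4}  →  sig = (2;(2,2))
  P={1,2,4}:  v_{1} + v_{2} + v_{4} = v_{3}  →  sig = (3;(1))
  P={1,4,6}:  v_{1} + v_{4} + v_{6} = v_{0}  →  sig = (3;(1))

Signatures (|P|; sorted positive RHS coefficients), sorted:
    |P|=2: 10 collections, coeffs (), (), (1), (1), (1), (1,1), (1,1), (1,1), (1,1), (2,2)
    |P|=3: 2 collections, coeffs (1), (1)


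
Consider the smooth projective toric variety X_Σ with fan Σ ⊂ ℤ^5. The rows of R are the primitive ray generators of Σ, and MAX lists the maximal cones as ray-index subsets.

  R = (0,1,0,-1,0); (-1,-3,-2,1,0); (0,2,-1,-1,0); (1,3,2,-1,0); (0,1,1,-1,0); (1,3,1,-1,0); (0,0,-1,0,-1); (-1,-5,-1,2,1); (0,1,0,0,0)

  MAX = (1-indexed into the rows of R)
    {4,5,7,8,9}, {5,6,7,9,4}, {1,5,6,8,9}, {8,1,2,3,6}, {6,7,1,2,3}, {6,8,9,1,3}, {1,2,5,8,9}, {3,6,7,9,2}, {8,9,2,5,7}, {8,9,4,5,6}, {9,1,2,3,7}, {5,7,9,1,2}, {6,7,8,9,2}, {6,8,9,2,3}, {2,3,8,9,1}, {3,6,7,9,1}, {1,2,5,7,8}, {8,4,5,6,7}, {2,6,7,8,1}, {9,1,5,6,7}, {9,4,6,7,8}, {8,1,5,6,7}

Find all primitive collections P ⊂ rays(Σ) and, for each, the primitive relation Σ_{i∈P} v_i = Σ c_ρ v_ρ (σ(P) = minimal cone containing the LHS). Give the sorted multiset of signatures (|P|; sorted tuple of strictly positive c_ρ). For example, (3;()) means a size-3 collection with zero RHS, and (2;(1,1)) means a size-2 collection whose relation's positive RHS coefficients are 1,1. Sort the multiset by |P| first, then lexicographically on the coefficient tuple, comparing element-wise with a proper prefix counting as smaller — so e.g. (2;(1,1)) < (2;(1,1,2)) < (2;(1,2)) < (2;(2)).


9 minimal non-faces of Δ(Σ) (on 9 rays):

  • {2,4}:  v_{2} + v_{4} = 0  →  sig = (2;())
  • {1,4}:  v_{1} + v_{4} = v_{5} + v_{6}  →  sig = (2;(1,1))
  • {3,4}:  v_{3} + v_{4} = v_{1} + v_{6} + v_{9}  →  sig = (2;(1,1,1))
  • {3,5}:  v_{3} + v_{5} = 2·v_{1} + v_{9}  →  sig = (2;(1,2))
  • {2,5,6}:  v_{2} + v_{5} + v_{6} = v_{1}  →  sig = (3;(1))
  • {3,7,8}:  v_{3} + v_{7} + v_{8} = 2·v_{2} + v_{6}  →  sig = (3;(1,2))
  • {1,2,6,9}:  v_{1} + v_{2} + v_{6} + v_{9} = v_{3}  →  sig = (4;(1))
  • {1,7,8,9}:  v_{1} + v_{7} + v_{8} + v_{9} = v_{2}  →  sig = (4;(1))
  • {5,6,7,8,9}:  v_{5} + v_{6} + v_{7} + v_{8} + v_{9} = 0  →  sig = (5;())

Hence PRS(X_Σ) =
    |P|=2: 4 collections, coeffs (), (1,1), (1,1,1), (1,2)
    |P|=3: 2 collections, coeffs (1), (1,2)
    |P|=4: 2 collections, coeffs (1), (1)
    |P|=5: 1 collection, coeffs ()


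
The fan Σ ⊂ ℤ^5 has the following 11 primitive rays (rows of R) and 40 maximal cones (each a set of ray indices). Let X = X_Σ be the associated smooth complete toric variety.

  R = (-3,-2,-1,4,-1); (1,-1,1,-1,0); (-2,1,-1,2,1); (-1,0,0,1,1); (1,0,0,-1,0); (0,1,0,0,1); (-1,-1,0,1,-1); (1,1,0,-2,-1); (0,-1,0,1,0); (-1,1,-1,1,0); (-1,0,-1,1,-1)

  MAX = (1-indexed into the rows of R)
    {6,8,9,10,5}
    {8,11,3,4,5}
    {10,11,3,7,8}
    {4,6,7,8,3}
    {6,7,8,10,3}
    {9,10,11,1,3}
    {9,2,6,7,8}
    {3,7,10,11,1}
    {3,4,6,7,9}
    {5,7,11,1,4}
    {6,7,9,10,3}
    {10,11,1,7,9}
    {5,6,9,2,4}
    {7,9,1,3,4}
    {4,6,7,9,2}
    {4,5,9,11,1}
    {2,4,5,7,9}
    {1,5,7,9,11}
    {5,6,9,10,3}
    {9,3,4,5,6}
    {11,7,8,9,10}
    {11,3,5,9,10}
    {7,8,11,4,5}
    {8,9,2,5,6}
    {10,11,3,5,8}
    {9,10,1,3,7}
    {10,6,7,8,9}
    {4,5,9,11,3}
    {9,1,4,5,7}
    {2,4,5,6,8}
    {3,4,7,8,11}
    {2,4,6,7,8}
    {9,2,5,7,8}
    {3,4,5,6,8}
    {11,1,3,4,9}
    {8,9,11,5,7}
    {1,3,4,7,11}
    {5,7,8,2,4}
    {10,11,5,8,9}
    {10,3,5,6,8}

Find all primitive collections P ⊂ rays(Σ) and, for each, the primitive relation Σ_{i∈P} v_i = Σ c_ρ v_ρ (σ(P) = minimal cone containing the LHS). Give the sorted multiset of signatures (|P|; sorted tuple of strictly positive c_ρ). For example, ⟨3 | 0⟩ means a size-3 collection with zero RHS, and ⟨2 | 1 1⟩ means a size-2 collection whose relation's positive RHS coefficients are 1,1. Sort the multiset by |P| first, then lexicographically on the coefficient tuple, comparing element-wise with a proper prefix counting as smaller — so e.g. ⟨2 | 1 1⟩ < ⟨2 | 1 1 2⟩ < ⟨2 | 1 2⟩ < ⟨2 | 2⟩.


Σ has 17 primitive collections:

  P={2,10}:  v_{2} + v_{10} = 0  ⇒ sig = ⟨2 | 0⟩
  P={2,3}:  v_{2} + v_{3} = v_{4}  ⇒ sig = ⟨2 | 1⟩
  P={4,10}:  v_{4} + v_{10} = v_{3}  ⇒ sig = ⟨2 | 1⟩
  P={6,11}:  v_{6} + v_{11} = v_{10}  ⇒ sig = ⟨2 | 1⟩
  P={1,8}:  v_{1} + v_{8} = v_{7} + v_{11}  ⇒ sig = ⟨2 | 1 1⟩
  P={2,11}:  v_{2} + v_{11} = v_{5} + v_{7}  ⇒ sig = ⟨2 | 1 1⟩
  P={1,6}:  v_{1} + v_{6} = v_{3} + v_{7} + v_{9}  ⇒ sig = ⟨2 | 1 1 1⟩
  P={1,2}:  v_{1} + v_{2} = v_{4} + v_{5} + 2·v_{7} + v_{9}  ⇒ sig = ⟨2 | 1 1 1 2⟩
  P={4,8,9}:  v_{4} + v_{8} + v_{9} = 0  ⇒ sig = ⟨3 | 0⟩
  P={5,6,7}:  v_{5} + v_{6} + v_{7} = 0  ⇒ sig = ⟨3 | 0⟩
  P={3,8,9}:  v_{3} + v_{8} + v_{9} = v_{10}  ⇒ sig = ⟨3 | 1⟩
  P={5,7,10}:  v_{5} + v_{7} + v_{10} = v_{11}  ⇒ sig = ⟨3 | 1⟩
  P={3,5,7}:  v_{3} + v_{5} + v_{7} = v_{4} + v_{11}  ⇒ sig = ⟨3 | 1 1⟩
  P={1,5,10}:  v_{1} + v_{5} + v_{10} = v_{4} + v_{9} + 2·v_{11}  ⇒ sig = ⟨3 | 1 1 2⟩
  P={1,3,5}:  v_{1} + v_{3} + v_{5} = 2·v_{4} + v_{9} + 2·v_{11}  ⇒ sig = ⟨3 | 1 2 2⟩
  P={4,7,9,11}:  v_{4} + v_{7} + v_{9} + v_{11} = v_{1}  ⇒ sig = ⟨4 | 1⟩
  P={3,7,9,11}:  v_{3} + v_{7} + v_{9} + v_{11} = v_{1} + v_{10}  ⇒ sig = ⟨4 | 1 1⟩

Signatures (|P|; sorted positive RHS coefficients), sorted:
{ ⟨2 | 0⟩,  ⟨2 | 1⟩ ×3,  ⟨2 | 1 1⟩ ×2,  ⟨2 | 1 1 1⟩,  ⟨2 | 1 1 1 2⟩,  ⟨3 | 0⟩ ×2,  ⟨3 | 1⟩ ×2,  ⟨3 | 1 1⟩,  ⟨3 | 1 1 2⟩,  ⟨3 | 1 2 2⟩,  ⟨4 | 1⟩,  ⟨4 | 1 1⟩ }


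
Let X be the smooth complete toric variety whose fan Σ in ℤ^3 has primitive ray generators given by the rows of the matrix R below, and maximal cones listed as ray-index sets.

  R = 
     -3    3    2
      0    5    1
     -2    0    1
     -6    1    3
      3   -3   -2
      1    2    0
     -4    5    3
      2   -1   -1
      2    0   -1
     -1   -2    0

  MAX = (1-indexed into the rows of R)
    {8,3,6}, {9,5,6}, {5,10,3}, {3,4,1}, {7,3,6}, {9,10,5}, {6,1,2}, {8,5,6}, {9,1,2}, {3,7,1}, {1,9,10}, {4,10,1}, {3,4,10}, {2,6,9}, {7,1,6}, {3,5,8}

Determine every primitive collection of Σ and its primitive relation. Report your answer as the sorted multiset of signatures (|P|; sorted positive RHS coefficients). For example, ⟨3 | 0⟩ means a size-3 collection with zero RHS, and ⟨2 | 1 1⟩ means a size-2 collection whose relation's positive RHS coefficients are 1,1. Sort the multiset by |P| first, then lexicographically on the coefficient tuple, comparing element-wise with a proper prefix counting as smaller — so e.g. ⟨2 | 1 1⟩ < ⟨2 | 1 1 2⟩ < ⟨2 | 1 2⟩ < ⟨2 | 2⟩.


The 25 primitive collections of Σ (r=10, n=3):

  P={1,5}:  v_{1} + v_{5} = 0  so sig = ⟨2 | 0⟩
  P={3,9}:  v_{3} + v_{9} = 0  so sig = ⟨2 | 0⟩
  P={6,10}:  v_{6} + v_{10} = 0  so sig = ⟨2 | 0⟩
  P={1,8}:  v_{1} + v_{8} = v_{3} + v_{6}  so sig = ⟨2 | 1 1⟩
  P={2,3}:  v_{2} + v_{3} = v_{1} + v_{6}  so sig = ⟨2 | 1 1⟩
  P={2,5}:  v_{2} + v_{5} = v_{6} + v_{9}  so sig = ⟨2 | 1 1⟩
  P={2,10}:  v_{2} + v_{10} = v_{1} + v_{9}  so sig = ⟨2 | 1 1⟩
  P={4,5}:  v_{4} + v_{5} = v_{3} + v_{10}  so sig = ⟨2 | 1 1⟩
  P={4,6}:  v_{4} + v_{6} = v_{1} + v_{3}  so sig = ⟨2 | 1 1⟩
  P={4,9}:  v_{4} + v_{9} = v_{1} + v_{10}  so sig = ⟨2 | 1 1⟩
  P={5,7}:  v_{5} + v_{7} = v_{3} + v_{6}  so sig = ⟨2 | 1 1⟩
  P={7,9}:  v_{7} + v_{9} = v_{1} + v_{6}  so sig = ⟨2 | 1 1⟩
  P={7,10}:  v_{7} + v_{10} = v_{1} + v_{3}  so sig = ⟨2 | 1 1⟩
  P={8,9}:  v_{8} + v_{9} = v_{5} + v_{6}  so sig = ⟨2 | 1 1⟩
  P={8,10}:  v_{8} + v_{10} = v_{3} + v_{5}  so sig = ⟨2 | 1 1⟩
  P={2,4}:  v_{2} + v_{4} = 2·v_{1}  so sig = ⟨2 | 2⟩
  P={2,8}:  v_{2} + v_{8} = 2·v_{6}  so sig = ⟨2 | 2⟩
  P={4,8}:  v_{4} + v_{8} = 2·v_{3}  so sig = ⟨2 | 2⟩
  P={2,7}:  v_{2} + v_{7} = 2·v_{1} + 2·v_{6}  so sig = ⟨2 | 2 2⟩
  P={4,7}:  v_{4} + v_{7} = 2·v_{1} + 2·v_{3}  so sig = ⟨2 | 2 2⟩
  P={7,8}:  v_{7} + v_{8} = 2·v_{3} + 2·v_{6}  so sig = ⟨2 | 2 2⟩
  P={1,3,6}:  v_{1} + v_{3} + v_{6} = v_{7}  so sig = ⟨3 | 1⟩
  P={1,3,10}:  v_{1} + v_{3} + v_{10} = v_{4}  so sig = ⟨3 | 1⟩
  P={1,6,9}:  v_{1} + v_{6} + v_{9} = v_{2}  so sig = ⟨3 | 1⟩
  P={3,5,6}:  v_{3} + v_{5} + v_{6} = v_{8}  so sig = ⟨3 | 1⟩

so the primitive-relation signature multiset is
{ ⟨2 | 0⟩ ×3,  ⟨2 | 1 1⟩ ×12,  ⟨2 | 2⟩ ×3,  ⟨2 | 2 2⟩ ×3,  ⟨3 | 1⟩ ×4 }


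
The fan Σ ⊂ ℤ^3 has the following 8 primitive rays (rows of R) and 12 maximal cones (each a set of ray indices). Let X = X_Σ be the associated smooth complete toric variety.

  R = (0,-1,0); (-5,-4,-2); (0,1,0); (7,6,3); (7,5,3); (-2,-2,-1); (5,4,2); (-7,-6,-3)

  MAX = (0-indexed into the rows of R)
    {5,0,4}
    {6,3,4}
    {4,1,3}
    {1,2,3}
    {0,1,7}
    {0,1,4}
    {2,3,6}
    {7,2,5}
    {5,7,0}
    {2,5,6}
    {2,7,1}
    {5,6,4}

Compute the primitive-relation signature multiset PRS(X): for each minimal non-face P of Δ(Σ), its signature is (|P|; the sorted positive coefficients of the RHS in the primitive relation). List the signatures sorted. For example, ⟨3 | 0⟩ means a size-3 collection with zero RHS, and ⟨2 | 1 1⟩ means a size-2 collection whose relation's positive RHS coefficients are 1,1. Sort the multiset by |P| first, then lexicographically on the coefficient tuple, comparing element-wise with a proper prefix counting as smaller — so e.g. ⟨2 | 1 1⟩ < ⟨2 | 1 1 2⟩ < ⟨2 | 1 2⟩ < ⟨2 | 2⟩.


10 minimal non-faces of Δ(Σ) (on 8 rays):

  • {0,2}:  v_{0} + v_{2} = 0  so sig = ⟨2 | 0⟩
  • {1,6}:  v_{1} + v_{6} = 0  so sig = ⟨2 | 0⟩
  • {3,7}:  v_{3} + v_{7} = 0  so sig = ⟨2 | 0⟩
  • {0,3}:  v_{0} + v_{3} = v_{4}  so sig = ⟨2 | 1⟩
  • {1,5}:  v_{1} + v_{5} = v_{7}  so sig = ⟨2 | 1⟩
  • {2,4}:  v_{2} + v_{4} = v_{3}  so sig = ⟨2 | 1⟩
  • {3,5}:  v_{3} + v_{5} = v_{6}  so sig = ⟨2 | 1⟩
  • {4,7}:  v_{4} + v_{7} = v_{0}  so sig = ⟨2 | 1⟩
  • {6,7}:  v_{6} + v_{7} = v_{5}  so sig = ⟨2 | 1⟩
  • {0,6}:  v_{0} + v_{6} = v_{4} + v_{5}  so sig = ⟨2 | 1 1⟩

so the primitive-relation signature multiset is
[⟨2 | 0⟩, ⟨2 | 0⟩, ⟨2 | 0⟩, ⟨2 | 1⟩, ⟨2 | 1⟩, ⟨2 | 1⟩, ⟨2 | 1⟩, ⟨2 | 1⟩, ⟨2 | 1⟩, ⟨2 | 1 1⟩]


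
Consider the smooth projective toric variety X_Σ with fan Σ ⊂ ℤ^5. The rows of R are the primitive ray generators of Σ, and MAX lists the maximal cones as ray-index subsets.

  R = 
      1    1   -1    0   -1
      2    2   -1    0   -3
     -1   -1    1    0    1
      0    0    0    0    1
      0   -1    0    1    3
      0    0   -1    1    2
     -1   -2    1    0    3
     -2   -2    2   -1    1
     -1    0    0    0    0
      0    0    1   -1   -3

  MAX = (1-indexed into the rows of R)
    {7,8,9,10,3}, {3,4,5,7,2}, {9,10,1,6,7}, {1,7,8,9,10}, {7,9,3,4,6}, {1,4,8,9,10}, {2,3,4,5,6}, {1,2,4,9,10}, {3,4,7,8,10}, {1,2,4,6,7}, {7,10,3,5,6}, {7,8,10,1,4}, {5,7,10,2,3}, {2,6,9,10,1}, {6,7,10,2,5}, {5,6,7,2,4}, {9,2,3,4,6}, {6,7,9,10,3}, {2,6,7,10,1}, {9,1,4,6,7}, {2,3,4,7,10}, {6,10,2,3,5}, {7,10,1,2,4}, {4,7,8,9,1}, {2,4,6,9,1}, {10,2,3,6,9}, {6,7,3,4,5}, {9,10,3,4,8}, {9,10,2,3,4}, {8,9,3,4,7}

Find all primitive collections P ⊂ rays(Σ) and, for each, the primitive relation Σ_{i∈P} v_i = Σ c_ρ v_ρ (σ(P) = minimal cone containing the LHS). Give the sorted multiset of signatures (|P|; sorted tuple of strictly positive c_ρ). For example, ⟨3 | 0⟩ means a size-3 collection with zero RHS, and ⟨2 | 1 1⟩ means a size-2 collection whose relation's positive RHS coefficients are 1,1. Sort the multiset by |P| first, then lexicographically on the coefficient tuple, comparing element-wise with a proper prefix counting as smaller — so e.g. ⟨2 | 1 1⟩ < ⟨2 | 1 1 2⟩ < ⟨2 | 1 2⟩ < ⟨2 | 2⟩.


Minimal non-faces — 11 found among 10 rays, 30 max cones:

  {1,3}:  v_{1} + v_{3} = 0  so sig = ⟨2 | 0⟩
  {2,8}:  v_{2} + v_{8} = v_{4} + v_{10}  so sig = ⟨2 | 1 1⟩
  {5,8}:  v_{5} + v_{8} = v_{3} + v_{7}  so sig = ⟨2 | 1 1⟩
  {5,9}:  v_{5} + v_{9} = v_{3} + v_{6}  so sig = ⟨2 | 1 1⟩
  {6,8}:  v_{6} + v_{8} = v_{7} + v_{9}  so sig = ⟨2 | 1 1⟩
  {1,5}:  v_{1} + v_{5} = v_{2} + v_{6} + v_{7}  so sig = ⟨2 | 1 1 1⟩
  {2,7,9}:  v_{2} + v_{7} + v_{9} = 0  so sig = ⟨3 | 0⟩
  {4,6,10}:  v_{4} + v_{6} + v_{10} = 0  so sig = ⟨3 | 0⟩
  {4,5,10}:  v_{4} + v_{5} + v_{10} = v_{2} + v_{3} + v_{7}  so sig = ⟨3 | 1 1 1⟩
  {2,3,6,7}:  v_{2} + v_{3} + v_{6} + v_{7} = v_{5}  so sig = ⟨4 | 1⟩
  {4,7,9,10}:  v_{4} + v_{7} + v_{9} + v_{10} = v_{8}  so sig = ⟨4 | 1⟩

Sorted signature multiset PRS(X):
    ⟨2 | 0⟩
    ⟨2 | 1 1⟩
    ⟨2 | 1 1⟩
    ⟨2 | 1 1⟩
    ⟨2 | 1 1⟩
    ⟨2 | 1 1 1⟩
    ⟨3 | 0⟩
    ⟨3 | 0⟩
    ⟨3 | 1 1 1⟩
    ⟨4 | 1⟩
    ⟨4 | 1⟩


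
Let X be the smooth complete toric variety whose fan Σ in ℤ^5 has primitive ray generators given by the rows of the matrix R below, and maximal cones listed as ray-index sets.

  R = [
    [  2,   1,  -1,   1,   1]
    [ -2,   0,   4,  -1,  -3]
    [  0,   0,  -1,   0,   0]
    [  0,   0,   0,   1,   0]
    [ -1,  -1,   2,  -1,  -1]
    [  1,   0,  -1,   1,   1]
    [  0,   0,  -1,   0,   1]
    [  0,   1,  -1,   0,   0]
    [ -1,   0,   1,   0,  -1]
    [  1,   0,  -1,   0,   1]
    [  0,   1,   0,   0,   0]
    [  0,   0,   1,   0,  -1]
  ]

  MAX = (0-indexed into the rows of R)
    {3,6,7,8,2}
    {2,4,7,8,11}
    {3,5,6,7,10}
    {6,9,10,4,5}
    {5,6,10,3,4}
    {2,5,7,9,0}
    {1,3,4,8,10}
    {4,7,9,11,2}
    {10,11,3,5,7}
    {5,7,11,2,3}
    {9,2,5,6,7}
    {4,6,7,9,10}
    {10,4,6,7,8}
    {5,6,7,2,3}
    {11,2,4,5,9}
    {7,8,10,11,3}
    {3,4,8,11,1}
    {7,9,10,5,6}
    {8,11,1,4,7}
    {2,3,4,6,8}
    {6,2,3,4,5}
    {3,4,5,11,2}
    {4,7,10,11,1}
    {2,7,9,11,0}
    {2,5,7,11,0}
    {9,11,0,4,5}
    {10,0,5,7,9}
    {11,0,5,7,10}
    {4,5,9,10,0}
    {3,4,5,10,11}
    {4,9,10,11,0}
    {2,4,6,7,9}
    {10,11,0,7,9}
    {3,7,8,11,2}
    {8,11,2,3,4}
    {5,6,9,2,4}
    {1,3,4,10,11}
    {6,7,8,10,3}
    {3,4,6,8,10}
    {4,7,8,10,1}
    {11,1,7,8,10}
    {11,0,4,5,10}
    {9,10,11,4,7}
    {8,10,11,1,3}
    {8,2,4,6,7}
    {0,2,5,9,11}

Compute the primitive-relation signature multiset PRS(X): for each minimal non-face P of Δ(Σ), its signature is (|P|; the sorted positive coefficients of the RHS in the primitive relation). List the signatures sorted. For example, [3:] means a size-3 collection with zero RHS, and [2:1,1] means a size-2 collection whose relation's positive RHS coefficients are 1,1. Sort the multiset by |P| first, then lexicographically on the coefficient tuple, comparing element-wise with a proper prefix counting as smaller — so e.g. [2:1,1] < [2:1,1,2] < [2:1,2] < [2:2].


Σ has 21 primitive collections:

  P = {6,11}:  v_{6} + v_{11} = 0  so sig = [2:]
  P = {8,9}:  v_{8} + v_{9} = 0  so sig = [2:]
  P = {2,10}:  v_{2} + v_{10} = v_{7}  so sig = [2:1]
  P = {3,9}:  v_{3} + v_{9} = v_{5}  so sig = [2:1]
  P = {5,8}:  v_{5} + v_{8} = v_{3}  so sig = [2:1]
  P = {0,6}:  v_{0} + v_{6} = v_{5} + v_{9} + v_{10}  so sig = [2:1,1,1]
  P = {0,8}:  v_{0} + v_{8} = v_{5} + v_{10} + v_{11}  so sig = [2:1,1,1]
  P = {1,6}:  v_{1} + v_{6} = v_{4} + v_{8} + v_{10}  so sig = [2:1,1,1]
  P = {1,9}:  v_{1} + v_{9} = v_{4} + v_{10} + v_{11}  so sig = [2:1,1,1]
  P = {1,2}:  v_{1} + v_{2} = v_{4} + v_{7} + v_{8} + v_{11}  so sig = [2:1,1,1,1]
  P = {1,5}:  v_{1} + v_{5} = v_{3} + v_{4} + v_{10} + v_{11}  so sig = [2:1,1,1,1]
  P = {0,3}:  v_{0} + v_{3} = 2·v_{5} + v_{10} + v_{11}  so sig = [2:1,1,2]
  P = {0,1}:  v_{0} + v_{1} = v_{4} + v_{5} + 2·v_{10} + 2·v_{11}  so sig = [2:1,1,2,2]
  P = {4,5,7}:  v_{4} + v_{5} + v_{7} = 0  so sig = [3:]
  P = {3,4,7}:  v_{3} + v_{4} + v_{7} = v_{8}  so sig = [3:1]
  P = {0,2,4}:  v_{0} + v_{2} + v_{4} = v_{9} + v_{11}  so sig = [3:1,1]
  P = {0,4,7}:  v_{0} + v_{4} + v_{7} = v_{9} + v_{10} + v_{11}  so sig = [3:1,1,1]
  P = {1,3,7}:  v_{1} + v_{3} + v_{7} = 2·v_{8} + v_{10} + v_{11}  so sig = [3:1,1,2]
  P = {4,8,10,11}:  v_{4} + v_{8} + v_{10} + v_{11} = v_{1}  so sig = [4:1]
  P = {5,9,10,11}:  v_{5} + v_{9} + v_{10} + v_{11} = v_{0}  so sig = [4:1]
  P = {5,7,9,11}:  v_{5} + v_{7} + v_{9} + v_{11} = v_{0} + v_{2}  so sig = [4:1,1]

Signatures (|P|; sorted positive RHS coefficients), sorted:
    |P|=2: 13 collections, coeffs (), (), (1), (1), (1), (1,1,1), (1,1,1), (1,1,1), (1,1,1), (1,1,1,1), (1,1,1,1), (1,1,2), (1,1,2,2)
    |P|=3: 5 collections, coeffs (), (1), (1,1), (1,1,1), (1,1,2)
    |P|=4: 3 collections, coeffs (1), (1), (1,1)
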